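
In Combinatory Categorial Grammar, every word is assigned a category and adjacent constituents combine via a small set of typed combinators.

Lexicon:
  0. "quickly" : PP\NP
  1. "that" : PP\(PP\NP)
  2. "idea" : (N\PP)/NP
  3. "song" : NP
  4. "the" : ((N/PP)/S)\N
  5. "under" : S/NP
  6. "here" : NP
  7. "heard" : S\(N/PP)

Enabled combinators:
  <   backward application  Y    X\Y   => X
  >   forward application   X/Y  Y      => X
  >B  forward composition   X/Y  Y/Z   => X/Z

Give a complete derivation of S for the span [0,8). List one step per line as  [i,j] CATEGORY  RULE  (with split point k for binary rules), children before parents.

[0,1] PP\NP  lex  "quickly"
[1,2] PP\(PP\NP)  lex  "that"
[0,2] PP  <  k=1
[2,3] (N\PP)/NP  lex  "idea"
[3,4] NP  lex  "song"
[2,4] N\PP  >  k=3
[0,4] N  <  k=2
[4,5] ((N/PP)/S)\N  lex  "the"
[0,5] (N/PP)/S  <  k=4
[5,6] S/NP  lex  "under"
[6,7] NP  lex  "here"
[5,7] S  >  k=6
[0,7] N/PP  >  k=5
[7,8] S\(N/PP)  lex  "heard"
[0,8] S  <  k=7

[0,8] S   <
  [0,7] N/PP   >
    [0,5] (N/PP)/S   <
      [0,4] N   <
        [0,2] PP   <
          [0,1] "quickly" : PP\NP
          [1,2] "that" : PP\(PP\NP)
        [2,4] N\PP   >
          [2,3] "idea" : (N\PP)/NP
          [3,4] "song" : NP
      [4,5] "the" : ((N/PP)/S)\N
    [5,7] S   >
      [5,6] "under" : S/NP
      [6,7] "here" : NP
  [7,8] "heard" : S\(N/PP)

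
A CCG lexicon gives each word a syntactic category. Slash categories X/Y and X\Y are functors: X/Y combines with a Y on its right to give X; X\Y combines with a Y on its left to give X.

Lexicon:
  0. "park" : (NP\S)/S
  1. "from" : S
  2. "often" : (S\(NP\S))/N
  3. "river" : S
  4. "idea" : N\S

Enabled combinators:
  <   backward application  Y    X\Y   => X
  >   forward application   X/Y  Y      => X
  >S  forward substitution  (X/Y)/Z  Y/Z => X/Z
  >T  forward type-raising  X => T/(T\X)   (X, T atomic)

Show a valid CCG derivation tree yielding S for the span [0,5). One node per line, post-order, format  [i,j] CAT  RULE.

[0,5] S   <
  [0,2] NP\S   >
    [0,1] "park" : (NP\S)/S
    [1,2] "from" : S
  [2,5] S\(NP\S)   >
    [2,3] "often" : (S\(NP\S))/N
    [3,5] N   <
      [3,4] "river" : S
      [4,5] "idea" : N\S

[0,1] (NP\S)/S  lex  "park"
[1,2] S  lex  "from"
[0,2] NP\S  >  k=1
[2,3] (S\(NP\S))/N  lex  "often"
[3,4] S  lex  "river"
[4,5] N\S  lex  "idea"
[3,5] N  <  k=4
[2,5] S\(NP\S)  >  k=3
[0,5] S  <  k=2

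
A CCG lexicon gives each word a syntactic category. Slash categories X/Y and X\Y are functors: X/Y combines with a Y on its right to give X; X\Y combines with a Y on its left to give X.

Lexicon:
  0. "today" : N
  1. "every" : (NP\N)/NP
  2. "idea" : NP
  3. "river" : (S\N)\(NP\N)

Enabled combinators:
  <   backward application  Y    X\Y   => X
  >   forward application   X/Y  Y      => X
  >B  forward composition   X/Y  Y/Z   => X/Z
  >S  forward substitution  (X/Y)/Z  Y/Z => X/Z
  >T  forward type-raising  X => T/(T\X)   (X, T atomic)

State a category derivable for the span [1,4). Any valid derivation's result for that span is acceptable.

[0,4] S   <
  [0,1] "today" : N
  [1,4] S\N   <
    [1,3] NP\N   >
      [1,2] "every" : (NP\N)/NP
      [2,3] "idea" : NP
    [3,4] "river" : (S\N)\(NP\N)

S\N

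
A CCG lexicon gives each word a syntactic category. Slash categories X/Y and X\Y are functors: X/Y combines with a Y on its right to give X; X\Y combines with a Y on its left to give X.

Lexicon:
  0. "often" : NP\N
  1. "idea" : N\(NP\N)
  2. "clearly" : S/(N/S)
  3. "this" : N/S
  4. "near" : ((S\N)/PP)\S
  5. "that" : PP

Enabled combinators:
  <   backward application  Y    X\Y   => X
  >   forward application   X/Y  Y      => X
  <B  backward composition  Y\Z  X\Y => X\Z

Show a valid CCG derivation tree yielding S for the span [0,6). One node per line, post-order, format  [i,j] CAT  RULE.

[0,1] NP\N  lex  "often"
[1,2] N\(NP\N)  lex  "idea"
[0,2] N  <  k=1
[2,3] S/(N/S)  lex  "clearly"
[3,4] N/S  lex  "this"
[2,4] S  >  k=3
[4,5] ((S\N)/PP)\S  lex  "near"
[2,5] (S\N)/PP  <  k=4
[5,6] PP  lex  "that"
[2,6] S\N  >  k=5
[0,6] S  <  k=2

[0,6] S   <
  [0,2] N   <
    [0,1] "often" : NP\N
    [1,2] "idea" : N\(NP\N)
  [2,6] S\N   >
    [2,5] (S\N)/PP   <
      [2,4] S   >
        [2,3] "clearly" : S/(N/S)
        [3,4] "this" : N/S
      [4,5] "near" : ((S\N)/PP)\S
    [5,6] "that" : PP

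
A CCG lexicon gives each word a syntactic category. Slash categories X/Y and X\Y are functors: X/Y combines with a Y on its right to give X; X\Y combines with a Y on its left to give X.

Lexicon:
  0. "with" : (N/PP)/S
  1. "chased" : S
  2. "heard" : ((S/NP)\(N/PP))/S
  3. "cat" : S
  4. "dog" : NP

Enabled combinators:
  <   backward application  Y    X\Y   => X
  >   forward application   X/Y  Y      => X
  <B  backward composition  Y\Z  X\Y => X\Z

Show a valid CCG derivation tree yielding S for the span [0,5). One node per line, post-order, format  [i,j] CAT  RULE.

[0,1] (N/PP)/S  lex  "with"
[1,2] S  lex  "chased"
[0,2] N/PP  >  k=1
[2,3] ((S/NP)\(N/PP))/S  lex  "heard"
[3,4] S  lex  "cat"
[2,4] (S/NP)\(N/PP)  >  k=3
[0,4] S/NP  <  k=2
[4,5] NP  lex  "dog"
[0,5] S  >  k=4

[0,5] S   >
  [0,4] S/NP   <
    [0,2] N/PP   >
      [0,1] "with" : (N/PP)/S
      [1,2] "chased" : S
    [2,4] (S/NP)\(N/PP)   >
      [2,3] "heard" : ((S/NP)\(N/PP))/S
      [3,4] "cat" : S
  [4,5] "dog" : NP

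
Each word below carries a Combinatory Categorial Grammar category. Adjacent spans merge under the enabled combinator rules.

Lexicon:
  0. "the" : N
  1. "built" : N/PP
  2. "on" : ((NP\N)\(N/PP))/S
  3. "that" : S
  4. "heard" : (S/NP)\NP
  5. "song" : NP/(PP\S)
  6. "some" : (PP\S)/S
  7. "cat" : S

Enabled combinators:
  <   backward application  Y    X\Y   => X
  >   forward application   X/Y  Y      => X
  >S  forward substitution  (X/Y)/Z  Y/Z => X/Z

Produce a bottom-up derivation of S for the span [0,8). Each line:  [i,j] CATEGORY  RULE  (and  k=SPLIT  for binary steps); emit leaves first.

[0,1] N  lex  "the"
[1,2] N/PP  lex  "built"
[2,3] ((NP\N)\(N/PP))/S  lex  "on"
[3,4] S  lex  "that"
[2,4] (NP\N)\(N/PP)  >  k=3
[1,4] NP\N  <  k=2
[0,4] NP  <  k=1
[4,5] (S/NP)\NP  lex  "heard"
[0,5] S/NP  <  k=4
[5,6] NP/(PP\S)  lex  "song"
[6,7] (PP\S)/S  lex  "some"
[7,8] S  lex  "cat"
[6,8] PP\S  >  k=7
[5,8] NP  >  k=6
[0,8] S  >  k=5

[0,8] S   >
  [0,5] S/NP   <
    [0,4] NP   <
      [0,1] "the" : N
      [1,4] NP\N   <
        [1,2] "built" : N/PP
        [2,4] (NP\N)\(N/PP)   >
          [2,3] "on" : ((NP\N)\(N/PP))/S
          [3,4] "that" : S
    [4,5] "heard" : (S/NP)\NP
  [5,8] NP   >
    [5,6] "song" : NP/(PP\S)
    [6,8] PP\S   >
      [6,7] "some" : (PP\S)/S
      [7,8] "cat" : S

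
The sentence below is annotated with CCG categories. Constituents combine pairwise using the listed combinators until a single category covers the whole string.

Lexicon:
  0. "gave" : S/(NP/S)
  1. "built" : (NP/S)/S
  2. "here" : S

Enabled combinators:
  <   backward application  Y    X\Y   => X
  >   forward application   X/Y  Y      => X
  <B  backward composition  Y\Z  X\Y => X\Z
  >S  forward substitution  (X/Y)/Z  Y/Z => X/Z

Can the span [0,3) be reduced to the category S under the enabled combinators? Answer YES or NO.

[0,3] S   >
  [0,1] "gave" : S/(NP/S)
  [1,3] NP/S   >
    [1,2] "built" : (NP/S)/S
    [2,3] "here" : S

YES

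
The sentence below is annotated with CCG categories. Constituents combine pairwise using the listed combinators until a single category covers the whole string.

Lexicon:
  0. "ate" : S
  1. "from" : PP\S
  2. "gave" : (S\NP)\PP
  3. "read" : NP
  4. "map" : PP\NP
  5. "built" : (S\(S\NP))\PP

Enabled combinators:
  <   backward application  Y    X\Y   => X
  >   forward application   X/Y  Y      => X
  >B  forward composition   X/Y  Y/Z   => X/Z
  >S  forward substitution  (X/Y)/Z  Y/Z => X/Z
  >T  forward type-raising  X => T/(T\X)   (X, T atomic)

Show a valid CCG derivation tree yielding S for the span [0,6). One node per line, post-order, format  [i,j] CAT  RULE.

[0,6] S   <
  [0,3] S\NP   <
    [0,2] PP   <
      [0,1] "ate" : S
      [1,2] "from" : PP\S
    [2,3] "gave" : (S\NP)\PP
  [3,6] S\(S\NP)   <
    [3,5] PP   <
      [3,4] "read" : NP
      [4,5] "map" : PP\NP
    [5,6] "built" : (S\(S\NP))\PP

[0,1] S  lex  "ate"
[1,2] PP\S  lex  "from"
[0,2] PP  <  k=1
[2,3] (S\NP)\PP  lex  "gave"
[0,3] S\NP  <  k=2
[3,4] NP  lex  "read"
[4,5] PP\NP  lex  "map"
[3,5] PP  <  k=4
[5,6] (S\(S\NP))\PP  lex  "built"
[3,6] S\(S\NP)  <  k=5
[0,6] S  <  k=3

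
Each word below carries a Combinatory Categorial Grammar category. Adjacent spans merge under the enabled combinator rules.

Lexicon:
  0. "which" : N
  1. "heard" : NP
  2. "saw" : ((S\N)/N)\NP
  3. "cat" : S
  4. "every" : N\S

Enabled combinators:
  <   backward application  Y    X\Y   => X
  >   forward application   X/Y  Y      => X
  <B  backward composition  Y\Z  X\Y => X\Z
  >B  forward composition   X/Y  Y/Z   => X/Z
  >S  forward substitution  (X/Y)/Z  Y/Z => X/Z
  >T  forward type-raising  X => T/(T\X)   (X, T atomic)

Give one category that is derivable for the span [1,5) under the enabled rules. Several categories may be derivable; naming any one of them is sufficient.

S\N

[0,5] S   <
  [0,1] "which" : N
  [1,5] S\N   >
    [1,3] (S\N)/N   <
      [1,2] "heard" : NP
      [2,3] "saw" : ((S\N)/N)\NP
    [3,5] N   >
      [3,4] N/(N\S)   >T
        [3,4] "cat" : S
      [4,5] "every" : N\S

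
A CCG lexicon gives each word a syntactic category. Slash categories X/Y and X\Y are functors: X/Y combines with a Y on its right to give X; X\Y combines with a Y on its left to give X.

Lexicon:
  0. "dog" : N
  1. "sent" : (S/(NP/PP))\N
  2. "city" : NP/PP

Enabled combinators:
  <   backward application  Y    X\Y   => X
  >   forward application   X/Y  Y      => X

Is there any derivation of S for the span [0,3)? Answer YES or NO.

[0,3] S   >
  [0,2] S/(NP/PP)   <
    [0,1] "dog" : N
    [1,2] "sent" : (S/(NP/PP))\N
  [2,3] "city" : NP/PP

YES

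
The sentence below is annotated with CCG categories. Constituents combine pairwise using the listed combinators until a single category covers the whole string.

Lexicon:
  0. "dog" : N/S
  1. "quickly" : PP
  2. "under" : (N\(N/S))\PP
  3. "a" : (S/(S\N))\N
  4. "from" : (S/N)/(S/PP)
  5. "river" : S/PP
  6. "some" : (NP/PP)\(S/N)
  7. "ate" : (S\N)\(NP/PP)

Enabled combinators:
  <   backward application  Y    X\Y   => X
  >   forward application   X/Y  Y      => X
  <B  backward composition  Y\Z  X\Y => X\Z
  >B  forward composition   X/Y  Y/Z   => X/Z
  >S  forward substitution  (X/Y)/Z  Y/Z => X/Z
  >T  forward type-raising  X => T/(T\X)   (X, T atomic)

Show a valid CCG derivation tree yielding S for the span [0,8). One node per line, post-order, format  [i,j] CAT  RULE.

[0,8] S   >
  [0,4] S/(S\N)   <
    [0,3] N   <
      [0,1] "dog" : N/S
      [1,3] N\(N/S)   <
        [1,2] "quickly" : PP
        [2,3] "under" : (N\(N/S))\PP
    [3,4] "a" : (S/(S\N))\N
  [4,8] S\N   <
    [4,7] NP/PP   <
      [4,6] S/N   >
        [4,5] "from" : (S/N)/(S/PP)
        [5,6] "river" : S/PP
      [6,7] "some" : (NP/PP)\(S/N)
    [7,8] "ate" : (S\N)\(NP/PP)

[0,1] N/S  lex  "dog"
[1,2] PP  lex  "quickly"
[2,3] (N\(N/S))\PP  lex  "under"
[1,3] N\(N/S)  <  k=2
[0,3] N  <  k=1
[3,4] (S/(S\N))\N  lex  "a"
[0,4] S/(S\N)  <  k=3
[4,5] (S/N)/(S/PP)  lex  "from"
[5,6] S/PP  lex  "river"
[4,6] S/N  >  k=5
[6,7] (NP/PP)\(S/N)  lex  "some"
[4,7] NP/PP  <  k=6
[7,8] (S\N)\(NP/PP)  lex  "ate"
[4,8] S\N  <  k=7
[0,8] S  >  k=4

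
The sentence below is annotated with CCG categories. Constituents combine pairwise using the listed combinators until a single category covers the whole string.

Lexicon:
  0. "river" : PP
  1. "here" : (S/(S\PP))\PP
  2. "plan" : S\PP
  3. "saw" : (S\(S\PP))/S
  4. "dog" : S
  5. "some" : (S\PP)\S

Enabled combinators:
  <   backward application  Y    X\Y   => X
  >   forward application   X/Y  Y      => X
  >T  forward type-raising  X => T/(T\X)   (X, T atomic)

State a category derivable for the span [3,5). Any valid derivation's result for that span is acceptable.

S\(S\PP)

[0,6] S   >
  [0,2] S/(S\PP)   <
    [0,1] "river" : PP
    [1,2] "here" : (S/(S\PP))\PP
  [2,6] S\PP   <
    [2,5] S   <
      [2,3] "plan" : S\PP
      [3,5] S\(S\PP)   >
        [3,4] "saw" : (S\(S\PP))/S
        [4,5] "dog" : S
    [5,6] "some" : (S\PP)\S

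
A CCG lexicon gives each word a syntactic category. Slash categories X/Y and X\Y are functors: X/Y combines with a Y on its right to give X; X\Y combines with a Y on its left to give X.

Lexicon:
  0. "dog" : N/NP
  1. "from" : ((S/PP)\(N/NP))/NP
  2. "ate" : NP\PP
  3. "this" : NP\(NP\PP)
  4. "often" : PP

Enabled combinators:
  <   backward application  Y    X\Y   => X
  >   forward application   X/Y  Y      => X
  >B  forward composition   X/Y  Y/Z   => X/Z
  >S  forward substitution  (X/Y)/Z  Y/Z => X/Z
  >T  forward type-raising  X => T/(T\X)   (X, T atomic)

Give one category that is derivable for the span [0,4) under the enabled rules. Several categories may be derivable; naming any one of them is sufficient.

S/PP

[0,5] S   >
  [0,4] S/PP   <
    [0,1] "dog" : N/NP
    [1,4] (S/PP)\(N/NP)   >
      [1,2] "from" : ((S/PP)\(N/NP))/NP
      [2,4] NP   <
        [2,3] "ate" : NP\PP
        [3,4] "this" : NP\(NP\PP)
  [4,5] "often" : PP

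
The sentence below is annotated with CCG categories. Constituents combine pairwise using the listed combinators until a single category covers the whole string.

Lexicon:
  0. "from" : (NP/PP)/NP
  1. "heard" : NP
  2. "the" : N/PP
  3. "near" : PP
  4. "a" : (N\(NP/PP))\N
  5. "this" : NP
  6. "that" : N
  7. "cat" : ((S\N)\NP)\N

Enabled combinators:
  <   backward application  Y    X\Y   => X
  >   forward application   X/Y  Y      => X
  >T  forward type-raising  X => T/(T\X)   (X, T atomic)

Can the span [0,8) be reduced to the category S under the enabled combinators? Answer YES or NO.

[0,8] S   <
  [0,5] N   <
    [0,2] NP/PP   >
      [0,1] "from" : (NP/PP)/NP
      [1,2] "heard" : NP
    [2,5] N\(NP/PP)   <
      [2,4] N   >
        [2,3] "the" : N/PP
        [3,4] "near" : PP
      [4,5] "a" : (N\(NP/PP))\N
  [5,8] S\N   <
    [5,6] "this" : NP
    [6,8] (S\N)\NP   <
      [6,7] "that" : N
      [7,8] "cat" : ((S\N)\NP)\N

YES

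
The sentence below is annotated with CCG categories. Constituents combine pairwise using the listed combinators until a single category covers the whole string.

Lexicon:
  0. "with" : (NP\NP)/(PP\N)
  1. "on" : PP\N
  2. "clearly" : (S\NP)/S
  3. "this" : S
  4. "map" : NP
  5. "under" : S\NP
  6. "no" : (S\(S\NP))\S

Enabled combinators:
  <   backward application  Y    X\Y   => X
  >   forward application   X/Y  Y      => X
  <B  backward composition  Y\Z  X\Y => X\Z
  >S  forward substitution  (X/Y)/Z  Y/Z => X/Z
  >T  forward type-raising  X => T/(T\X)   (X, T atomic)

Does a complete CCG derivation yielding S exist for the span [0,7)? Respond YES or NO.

[0,7] S   <
  [0,4] S\NP   <B
    [0,2] NP\NP   >
      [0,1] "with" : (NP\NP)/(PP\N)
      [1,2] "on" : PP\N
    [2,4] S\NP   >
      [2,3] "clearly" : (S\NP)/S
      [3,4] "this" : S
  [4,7] S\(S\NP)   <
    [4,6] S   <
      [4,5] "map" : NP
      [5,6] "under" : S\NP
    [6,7] "no" : (S\(S\NP))\S

YES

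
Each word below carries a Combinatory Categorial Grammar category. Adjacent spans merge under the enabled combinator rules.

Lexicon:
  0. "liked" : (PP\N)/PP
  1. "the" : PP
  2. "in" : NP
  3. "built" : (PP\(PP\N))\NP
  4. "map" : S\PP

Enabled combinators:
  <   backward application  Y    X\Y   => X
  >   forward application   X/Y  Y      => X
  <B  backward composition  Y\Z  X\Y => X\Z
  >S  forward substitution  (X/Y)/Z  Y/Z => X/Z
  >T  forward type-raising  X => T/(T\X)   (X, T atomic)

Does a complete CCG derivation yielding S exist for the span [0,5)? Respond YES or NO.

[0,5] S   <
  [0,4] PP   <
    [0,2] PP\N   >
      [0,1] "liked" : (PP\N)/PP
      [1,2] "the" : PP
    [2,4] PP\(PP\N)   <
      [2,3] "in" : NP
      [3,4] "built" : (PP\(PP\N))\NP
  [4,5] "map" : S\PP

YES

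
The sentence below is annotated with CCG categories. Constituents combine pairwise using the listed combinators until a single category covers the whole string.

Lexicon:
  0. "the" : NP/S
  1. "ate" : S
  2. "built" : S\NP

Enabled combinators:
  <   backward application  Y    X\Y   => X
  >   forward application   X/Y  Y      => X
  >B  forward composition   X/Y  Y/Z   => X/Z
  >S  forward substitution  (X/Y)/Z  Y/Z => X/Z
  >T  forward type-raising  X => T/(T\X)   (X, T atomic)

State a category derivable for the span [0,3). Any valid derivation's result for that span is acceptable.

S

[0,3] S   <
  [0,2] NP   >
    [0,1] "the" : NP/S
    [1,2] "ate" : S
  [2,3] "built" : S\NP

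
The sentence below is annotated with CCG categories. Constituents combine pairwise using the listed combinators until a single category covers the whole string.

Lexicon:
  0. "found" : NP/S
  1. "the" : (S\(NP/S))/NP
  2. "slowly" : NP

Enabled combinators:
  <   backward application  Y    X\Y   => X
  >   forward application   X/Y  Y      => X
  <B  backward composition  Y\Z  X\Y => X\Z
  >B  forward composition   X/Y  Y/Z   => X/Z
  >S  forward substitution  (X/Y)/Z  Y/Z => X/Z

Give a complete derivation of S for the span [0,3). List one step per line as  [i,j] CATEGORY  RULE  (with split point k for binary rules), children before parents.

[0,3] S   <
  [0,1] "found" : NP/S
  [1,3] S\(NP/S)   >
    [1,2] "the" : (S\(NP/S))/NP
    [2,3] "slowly" : NP

[0,1] NP/S  lex  "found"
[1,2] (S\(NP/S))/NP  lex  "the"
[2,3] NP  lex  "slowly"
[1,3] S\(NP/S)  >  k=2
[0,3] S  <  k=1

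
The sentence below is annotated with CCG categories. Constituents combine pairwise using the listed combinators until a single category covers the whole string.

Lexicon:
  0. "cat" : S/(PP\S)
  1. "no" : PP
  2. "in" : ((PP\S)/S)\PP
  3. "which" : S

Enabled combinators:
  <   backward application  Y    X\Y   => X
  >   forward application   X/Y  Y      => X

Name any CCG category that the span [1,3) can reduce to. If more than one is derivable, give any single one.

(PP\S)/S

[0,4] S   >
  [0,1] "cat" : S/(PP\S)
  [1,4] PP\S   >
    [1,3] (PP\S)/S   <
      [1,2] "no" : PP
      [2,3] "in" : ((PP\S)/S)\PP
    [3,4] "which" : S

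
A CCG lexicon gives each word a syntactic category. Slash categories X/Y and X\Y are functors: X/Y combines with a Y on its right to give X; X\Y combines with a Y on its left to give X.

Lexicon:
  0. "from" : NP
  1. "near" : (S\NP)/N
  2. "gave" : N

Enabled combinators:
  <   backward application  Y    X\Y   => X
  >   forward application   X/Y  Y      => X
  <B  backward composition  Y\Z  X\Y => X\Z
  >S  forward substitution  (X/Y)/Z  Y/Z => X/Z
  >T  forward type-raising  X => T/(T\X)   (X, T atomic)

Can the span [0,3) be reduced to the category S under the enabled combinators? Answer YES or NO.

[0,3] S   >
  [0,1] S/(S\NP)   >T
    [0,1] "from" : NP
  [1,3] S\NP   >
    [1,2] "near" : (S\NP)/N
    [2,3] "gave" : N

YES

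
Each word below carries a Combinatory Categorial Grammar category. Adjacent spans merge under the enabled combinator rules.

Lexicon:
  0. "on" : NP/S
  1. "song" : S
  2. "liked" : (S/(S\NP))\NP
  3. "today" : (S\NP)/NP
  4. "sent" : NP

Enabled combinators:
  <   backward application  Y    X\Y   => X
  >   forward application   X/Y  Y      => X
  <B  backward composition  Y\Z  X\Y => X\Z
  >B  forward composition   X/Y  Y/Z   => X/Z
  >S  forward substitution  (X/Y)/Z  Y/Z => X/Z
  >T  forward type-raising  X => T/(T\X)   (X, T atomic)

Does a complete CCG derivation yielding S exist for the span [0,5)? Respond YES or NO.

YES

[0,5] S   >
  [0,3] S/(S\NP)   <
    [0,2] NP   >
      [0,1] "on" : NP/S
      [1,2] "song" : S
    [2,3] "liked" : (S/(S\NP))\NP
  [3,5] S\NP   >
    [3,4] "today" : (S\NP)/NP
    [4,5] "sent" : NP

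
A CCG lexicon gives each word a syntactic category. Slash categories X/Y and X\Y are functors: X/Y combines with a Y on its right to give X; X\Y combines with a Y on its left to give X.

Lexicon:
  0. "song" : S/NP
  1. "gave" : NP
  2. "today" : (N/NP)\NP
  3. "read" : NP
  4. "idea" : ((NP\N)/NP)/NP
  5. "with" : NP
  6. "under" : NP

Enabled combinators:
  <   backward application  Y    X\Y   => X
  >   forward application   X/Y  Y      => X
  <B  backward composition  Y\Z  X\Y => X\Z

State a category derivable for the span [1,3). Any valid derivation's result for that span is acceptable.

N/NP

[0,7] S   >
  [0,1] "song" : S/NP
  [1,7] NP   <
    [1,4] N   >
      [1,3] N/NP   <
        [1,2] "gave" : NP
        [2,3] "today" : (N/NP)\NP
      [3,4] "read" : NP
    [4,7] NP\N   >
      [4,6] (NP\N)/NP   >
        [4,5] "idea" : ((NP\N)/NP)/NP
        [5,6] "with" : NP
      [6,7] "under" : NP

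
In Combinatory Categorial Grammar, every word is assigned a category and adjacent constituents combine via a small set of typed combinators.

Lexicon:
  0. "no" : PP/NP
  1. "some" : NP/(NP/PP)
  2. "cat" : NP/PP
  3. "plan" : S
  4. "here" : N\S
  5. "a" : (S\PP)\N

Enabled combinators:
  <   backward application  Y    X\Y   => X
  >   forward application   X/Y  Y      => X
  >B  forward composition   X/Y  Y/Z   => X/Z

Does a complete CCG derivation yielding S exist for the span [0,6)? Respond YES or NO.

YES

[0,6] S   <
  [0,3] PP   >
    [0,1] "no" : PP/NP
    [1,3] NP   >
      [1,2] "some" : NP/(NP/PP)
      [2,3] "cat" : NP/PP
  [3,6] S\PP   <
    [3,5] N   <
      [3,4] "plan" : S
      [4,5] "here" : N\S
    [5,6] "a" : (S\PP)\N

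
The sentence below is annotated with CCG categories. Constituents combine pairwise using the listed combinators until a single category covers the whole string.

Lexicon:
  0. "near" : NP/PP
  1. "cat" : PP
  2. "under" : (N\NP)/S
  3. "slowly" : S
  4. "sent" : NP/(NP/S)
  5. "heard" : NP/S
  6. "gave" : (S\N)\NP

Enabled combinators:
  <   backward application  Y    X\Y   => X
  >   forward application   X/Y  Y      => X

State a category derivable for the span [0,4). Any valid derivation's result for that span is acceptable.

[0,7] S   <
  [0,4] N   <
    [0,2] NP   >
      [0,1] "near" : NP/PP
      [1,2] "cat" : PP
    [2,4] N\NP   >
      [2,3] "under" : (N\NP)/S
      [3,4] "slowly" : S
  [4,7] S\N   <
    [4,6] NP   >
      [4,5] "sent" : NP/(NP/S)
      [5,6] "heard" : NP/S
    [6,7] "gave" : (S\N)\NP

N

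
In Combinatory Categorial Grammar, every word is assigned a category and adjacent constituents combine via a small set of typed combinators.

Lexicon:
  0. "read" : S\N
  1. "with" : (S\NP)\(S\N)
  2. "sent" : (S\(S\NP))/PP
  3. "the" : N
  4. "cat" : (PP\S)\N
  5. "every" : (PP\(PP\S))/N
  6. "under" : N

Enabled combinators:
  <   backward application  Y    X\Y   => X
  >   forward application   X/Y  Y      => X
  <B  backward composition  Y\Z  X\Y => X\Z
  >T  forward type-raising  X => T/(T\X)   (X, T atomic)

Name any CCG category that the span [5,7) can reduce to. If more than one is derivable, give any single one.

PP\(PP\S)

[0,7] S   <
  [0,2] S\NP   <
    [0,1] "read" : S\N
    [1,2] "with" : (S\NP)\(S\N)
  [2,7] S\(S\NP)   >
    [2,3] "sent" : (S\(S\NP))/PP
    [3,7] PP   <
      [3,5] PP\S   <
        [3,4] "the" : N
        [4,5] "cat" : (PP\S)\N
      [5,7] PP\(PP\S)   >
        [5,6] "every" : (PP\(PP\S))/N
        [6,7] "under" : N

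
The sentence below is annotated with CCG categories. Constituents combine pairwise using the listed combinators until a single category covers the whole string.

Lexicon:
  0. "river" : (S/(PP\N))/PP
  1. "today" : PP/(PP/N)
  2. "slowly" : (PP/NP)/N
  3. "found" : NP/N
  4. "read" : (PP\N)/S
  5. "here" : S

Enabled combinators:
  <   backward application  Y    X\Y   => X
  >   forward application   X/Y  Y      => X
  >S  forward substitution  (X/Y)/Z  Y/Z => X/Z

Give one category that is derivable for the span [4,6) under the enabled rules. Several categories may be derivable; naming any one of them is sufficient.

PP\N

[0,6] S   >
  [0,4] S/(PP\N)   >
    [0,1] "river" : (S/(PP\N))/PP
    [1,4] PP   >
      [1,2] "today" : PP/(PP/N)
      [2,4] PP/N   >S
        [2,3] "slowly" : (PP/NP)/N
        [3,4] "found" : NP/N
  [4,6] PP\N   >
    [4,5] "read" : (PP\N)/S
    [5,6] "here" : S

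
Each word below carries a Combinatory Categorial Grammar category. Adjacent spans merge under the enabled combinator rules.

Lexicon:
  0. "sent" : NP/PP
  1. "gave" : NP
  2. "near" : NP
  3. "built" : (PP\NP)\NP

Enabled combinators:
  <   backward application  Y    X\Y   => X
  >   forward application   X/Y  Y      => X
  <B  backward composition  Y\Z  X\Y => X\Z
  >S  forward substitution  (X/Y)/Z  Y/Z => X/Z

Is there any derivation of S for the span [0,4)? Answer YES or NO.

NP/PP NP NP (PP\NP)\NP
CKY chart[0,4] = {NP}; S ∉ chart

NO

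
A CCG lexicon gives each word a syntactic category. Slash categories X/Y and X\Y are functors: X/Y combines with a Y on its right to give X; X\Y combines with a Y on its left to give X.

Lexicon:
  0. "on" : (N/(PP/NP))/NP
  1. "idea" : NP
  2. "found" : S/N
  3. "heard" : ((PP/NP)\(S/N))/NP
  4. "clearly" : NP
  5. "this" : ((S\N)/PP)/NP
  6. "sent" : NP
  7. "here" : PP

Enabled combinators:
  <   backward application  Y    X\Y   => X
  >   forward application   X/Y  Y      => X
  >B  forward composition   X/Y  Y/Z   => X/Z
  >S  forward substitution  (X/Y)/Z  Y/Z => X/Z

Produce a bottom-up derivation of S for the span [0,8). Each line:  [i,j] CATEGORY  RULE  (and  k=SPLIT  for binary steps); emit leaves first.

[0,8] S   <
  [0,5] N   >
    [0,2] N/(PP/NP)   >
      [0,1] "on" : (N/(PP/NP))/NP
      [1,2] "idea" : NP
    [2,5] PP/NP   <
      [2,3] "found" : S/N
      [3,5] (PP/NP)\(S/N)   >
        [3,4] "heard" : ((PP/NP)\(S/N))/NP
        [4,5] "clearly" : NP
  [5,8] S\N   >
    [5,7] (S\N)/PP   >
      [5,6] "this" : ((S\N)/PP)/NP
      [6,7] "sent" : NP
    [7,8] "here" : PP

[0,1] (N/(PP/NP))/NP  lex  "on"
[1,2] NP  lex  "idea"
[0,2] N/(PP/NP)  >  k=1
[2,3] S/N  lex  "found"
[3,4] ((PP/NP)\(S/N))/NP  lex  "heard"
[4,5] NP  lex  "clearly"
[3,5] (PP/NP)\(S/N)  >  k=4
[2,5] PP/NP  <  k=3
[0,5] N  >  k=2
[5,6] ((S\N)/PP)/NP  lex  "this"
[6,7] NP  lex  "sent"
[5,7] (S\N)/PP  >  k=6
[7,8] PP  lex  "here"
[5,8] S\N  >  k=7
[0,8] S  <  k=5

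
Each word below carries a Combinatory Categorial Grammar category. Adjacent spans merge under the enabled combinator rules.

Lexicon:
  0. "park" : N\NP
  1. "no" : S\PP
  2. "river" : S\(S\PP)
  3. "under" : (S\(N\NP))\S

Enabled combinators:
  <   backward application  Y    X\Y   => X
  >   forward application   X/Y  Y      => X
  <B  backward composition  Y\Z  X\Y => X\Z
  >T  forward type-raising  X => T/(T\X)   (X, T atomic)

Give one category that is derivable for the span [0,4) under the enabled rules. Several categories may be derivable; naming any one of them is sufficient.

[0,4] S   <
  [0,1] "park" : N\NP
  [1,4] S\(N\NP)   <
    [1,3] S   <
      [1,2] "no" : S\PP
      [2,3] "river" : S\(S\PP)
    [3,4] "under" : (S\(N\NP))\S

S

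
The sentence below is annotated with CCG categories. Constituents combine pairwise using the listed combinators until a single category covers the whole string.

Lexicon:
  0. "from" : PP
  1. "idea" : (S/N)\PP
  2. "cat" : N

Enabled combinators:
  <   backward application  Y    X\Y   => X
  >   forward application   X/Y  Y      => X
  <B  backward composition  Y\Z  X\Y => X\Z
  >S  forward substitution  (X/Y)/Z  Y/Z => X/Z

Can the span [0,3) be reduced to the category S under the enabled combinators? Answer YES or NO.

YES

[0,3] S   >
  [0,2] S/N   <
    [0,1] "from" : PP
    [1,2] "idea" : (S/N)\PP
  [2,3] "cat" : N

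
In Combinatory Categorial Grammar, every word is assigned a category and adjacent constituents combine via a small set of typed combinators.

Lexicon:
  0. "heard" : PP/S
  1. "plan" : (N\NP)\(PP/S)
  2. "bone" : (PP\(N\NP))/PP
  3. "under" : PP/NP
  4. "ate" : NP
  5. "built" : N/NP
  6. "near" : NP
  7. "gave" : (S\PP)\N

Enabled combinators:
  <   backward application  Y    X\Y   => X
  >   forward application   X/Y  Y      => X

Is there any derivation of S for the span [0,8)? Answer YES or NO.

YES

[0,8] S   <
  [0,5] PP   <
    [0,2] N\NP   <
      [0,1] "heard" : PP/S
      [1,2] "plan" : (N\NP)\(PP/S)
    [2,5] PP\(N\NP)   >
      [2,3] "bone" : (PP\(N\NP))/PP
      [3,5] PP   >
        [3,4] "under" : PP/NP
        [4,5] "ate" : NP
  [5,8] S\PP   <
    [5,7] N   >
      [5,6] "built" : N/NP
      [6,7] "near" : NP
    [7,8] "gave" : (S\PP)\N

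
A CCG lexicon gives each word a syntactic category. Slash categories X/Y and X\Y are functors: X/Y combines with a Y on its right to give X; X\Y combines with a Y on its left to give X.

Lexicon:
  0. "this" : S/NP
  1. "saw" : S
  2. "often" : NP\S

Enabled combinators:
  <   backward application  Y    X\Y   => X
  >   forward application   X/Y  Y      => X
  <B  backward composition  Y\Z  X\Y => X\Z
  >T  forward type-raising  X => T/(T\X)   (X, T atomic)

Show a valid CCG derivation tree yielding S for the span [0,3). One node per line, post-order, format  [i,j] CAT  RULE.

[0,3] S   >
  [0,1] "this" : S/NP
  [1,3] NP   >
    [1,2] NP/(NP\S)   >T
      [1,2] "saw" : S
    [2,3] "often" : NP\S

[0,1] S/NP  lex  "this"
[1,2] S  lex  "saw"
[1,2] NP/(NP\S)  >T
[2,3] NP\S  lex  "often"
[1,3] NP  >  k=2
[0,3] S  >  k=1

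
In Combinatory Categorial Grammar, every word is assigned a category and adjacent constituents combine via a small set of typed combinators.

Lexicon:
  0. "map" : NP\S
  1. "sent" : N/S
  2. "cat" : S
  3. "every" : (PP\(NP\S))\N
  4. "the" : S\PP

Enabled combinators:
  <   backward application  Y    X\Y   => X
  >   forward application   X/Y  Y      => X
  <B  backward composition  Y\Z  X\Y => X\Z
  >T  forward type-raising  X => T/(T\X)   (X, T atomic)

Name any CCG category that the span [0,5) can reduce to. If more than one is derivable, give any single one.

S

[0,5] S   <
  [0,4] PP   <
    [0,1] "map" : NP\S
    [1,4] PP\(NP\S)   <
      [1,3] N   >
        [1,2] "sent" : N/S
        [2,3] "cat" : S
      [3,4] "every" : (PP\(NP\S))\N
  [4,5] "the" : S\PP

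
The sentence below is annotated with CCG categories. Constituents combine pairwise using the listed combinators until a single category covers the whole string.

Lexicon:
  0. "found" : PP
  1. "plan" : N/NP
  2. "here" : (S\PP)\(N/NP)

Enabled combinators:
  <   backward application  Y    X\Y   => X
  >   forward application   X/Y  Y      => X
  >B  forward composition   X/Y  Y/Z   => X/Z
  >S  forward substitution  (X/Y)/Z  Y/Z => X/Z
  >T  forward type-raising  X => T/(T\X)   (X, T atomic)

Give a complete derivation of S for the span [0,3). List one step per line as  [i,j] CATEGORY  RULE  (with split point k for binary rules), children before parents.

[0,3] S   <
  [0,1] "found" : PP
  [1,3] S\PP   <
    [1,2] "plan" : N/NP
    [2,3] "here" : (S\PP)\(N/NP)

[0,1] PP  lex  "found"
[1,2] N/NP  lex  "plan"
[2,3] (S\PP)\(N/NP)  lex  "here"
[1,3] S\PP  <  k=2
[0,3] S  <  k=1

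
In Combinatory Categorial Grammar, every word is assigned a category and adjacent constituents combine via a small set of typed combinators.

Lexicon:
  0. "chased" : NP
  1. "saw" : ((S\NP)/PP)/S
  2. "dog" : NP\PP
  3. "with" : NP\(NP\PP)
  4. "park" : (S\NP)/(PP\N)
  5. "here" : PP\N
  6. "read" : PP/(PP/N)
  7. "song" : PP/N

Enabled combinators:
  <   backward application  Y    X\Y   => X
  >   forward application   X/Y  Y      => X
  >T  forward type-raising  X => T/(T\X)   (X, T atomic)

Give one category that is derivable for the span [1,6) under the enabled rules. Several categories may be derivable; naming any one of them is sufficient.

(S\NP)/PP

[0,8] S   >
  [0,1] S/(S\NP)   >T
    [0,1] "chased" : NP
  [1,8] S\NP   >
    [1,6] (S\NP)/PP   >
      [1,2] "saw" : ((S\NP)/PP)/S
      [2,6] S   <
        [2,4] NP   <
          [2,3] "dog" : NP\PP
          [3,4] "with" : NP\(NP\PP)
        [4,6] S\NP   >
          [4,5] "park" : (S\NP)/(PP\N)
          [5,6] "here" : PP\N
    [6,8] PP   >
      [6,7] "read" : PP/(PP/N)
      [7,8] "song" : PP/N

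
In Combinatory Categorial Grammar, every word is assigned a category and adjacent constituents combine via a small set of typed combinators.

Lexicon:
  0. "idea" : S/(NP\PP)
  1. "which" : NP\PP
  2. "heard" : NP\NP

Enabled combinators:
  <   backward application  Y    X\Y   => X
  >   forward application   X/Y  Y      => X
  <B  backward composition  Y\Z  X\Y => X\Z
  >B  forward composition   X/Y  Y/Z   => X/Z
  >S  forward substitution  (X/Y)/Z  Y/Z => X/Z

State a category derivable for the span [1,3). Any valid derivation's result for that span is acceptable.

NP\PP

[0,3] S   >
  [0,1] "idea" : S/(NP\PP)
  [1,3] NP\PP   <B
    [1,2] "which" : NP\PP
    [2,3] "heard" : NP\NP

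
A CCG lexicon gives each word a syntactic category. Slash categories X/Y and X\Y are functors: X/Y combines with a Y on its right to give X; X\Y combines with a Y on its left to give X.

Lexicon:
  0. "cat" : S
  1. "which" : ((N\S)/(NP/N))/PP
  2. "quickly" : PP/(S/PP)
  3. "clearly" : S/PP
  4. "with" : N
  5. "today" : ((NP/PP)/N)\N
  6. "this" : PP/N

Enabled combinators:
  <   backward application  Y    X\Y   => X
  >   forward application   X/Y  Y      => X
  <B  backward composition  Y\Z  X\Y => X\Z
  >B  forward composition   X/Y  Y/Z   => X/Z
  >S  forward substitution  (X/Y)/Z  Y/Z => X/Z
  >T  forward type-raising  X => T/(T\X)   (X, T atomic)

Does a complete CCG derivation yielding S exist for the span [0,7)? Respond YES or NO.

S ((N\S)/(NP/N))/PP PP/(S/PP) S/PP N ((NP/PP)/N)\N PP/N
CKY chart[0,7] = {N, N/(N\N), NP/(NP\N), PP/(PP\N), S/(S\N)}; S ∉ chart

NO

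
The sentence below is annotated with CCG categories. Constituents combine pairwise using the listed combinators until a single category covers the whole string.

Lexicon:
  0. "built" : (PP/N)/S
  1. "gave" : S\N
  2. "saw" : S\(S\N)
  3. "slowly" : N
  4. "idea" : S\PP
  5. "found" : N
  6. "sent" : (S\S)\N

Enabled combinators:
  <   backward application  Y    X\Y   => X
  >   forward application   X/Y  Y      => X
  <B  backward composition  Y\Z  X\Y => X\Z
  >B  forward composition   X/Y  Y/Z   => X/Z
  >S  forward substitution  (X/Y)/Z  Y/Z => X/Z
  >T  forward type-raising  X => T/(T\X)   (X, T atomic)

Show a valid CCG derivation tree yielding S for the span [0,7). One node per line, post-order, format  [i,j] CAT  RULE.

[0,1] (PP/N)/S  lex  "built"
[1,2] S\N  lex  "gave"
[2,3] S\(S\N)  lex  "saw"
[1,3] S  <  k=2
[0,3] PP/N  >  k=1
[3,4] N  lex  "slowly"
[0,4] PP  >  k=3
[4,5] S\PP  lex  "idea"
[5,6] N  lex  "found"
[6,7] (S\S)\N  lex  "sent"
[5,7] S\S  <  k=6
[4,7] S\PP  <B  k=5
[0,7] S  <  k=4

[0,7] S   <
  [0,4] PP   >
    [0,3] PP/N   >
      [0,1] "built" : (PP/N)/S
      [1,3] S   <
        [1,2] "gave" : S\N
        [2,3] "saw" : S\(S\N)
    [3,4] "slowly" : N
  [4,7] S\PP   <B
    [4,5] "idea" : S\PP
    [5,7] S\S   <
      [5,6] "found" : N
      [6,7] "sent" : (S\S)\N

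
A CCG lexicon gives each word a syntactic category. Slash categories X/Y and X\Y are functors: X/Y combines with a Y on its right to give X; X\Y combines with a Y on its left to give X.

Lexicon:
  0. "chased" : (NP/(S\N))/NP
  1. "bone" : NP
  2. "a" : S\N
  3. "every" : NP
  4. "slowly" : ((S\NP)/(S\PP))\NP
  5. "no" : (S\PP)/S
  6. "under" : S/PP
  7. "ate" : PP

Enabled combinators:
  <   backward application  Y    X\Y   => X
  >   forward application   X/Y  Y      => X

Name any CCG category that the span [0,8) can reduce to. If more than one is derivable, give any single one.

S

[0,8] S   <
  [0,3] NP   >
    [0,2] NP/(S\N)   >
      [0,1] "chased" : (NP/(S\N))/NP
      [1,2] "bone" : NP
    [2,3] "a" : S\N
  [3,8] S\NP   >
    [3,5] (S\NP)/(S\PP)   <
      [3,4] "every" : NP
      [4,5] "slowly" : ((S\NP)/(S\PP))\NP
    [5,8] S\PP   >
      [5,6] "no" : (S\PP)/S
      [6,8] S   >
        [6,7] "under" : S/PP
        [7,8] "ate" : PP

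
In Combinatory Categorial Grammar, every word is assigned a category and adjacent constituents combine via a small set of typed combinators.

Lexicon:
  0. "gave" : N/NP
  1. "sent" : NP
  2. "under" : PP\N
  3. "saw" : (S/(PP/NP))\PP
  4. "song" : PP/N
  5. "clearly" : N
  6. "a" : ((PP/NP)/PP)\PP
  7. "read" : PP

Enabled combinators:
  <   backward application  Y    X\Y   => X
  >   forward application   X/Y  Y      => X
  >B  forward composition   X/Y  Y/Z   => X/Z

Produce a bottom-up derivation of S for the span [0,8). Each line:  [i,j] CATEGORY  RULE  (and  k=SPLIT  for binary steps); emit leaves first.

[0,8] S   >
  [0,4] S/(PP/NP)   <
    [0,3] PP   <
      [0,2] N   >
        [0,1] "gave" : N/NP
        [1,2] "sent" : NP
      [2,3] "under" : PP\N
    [3,4] "saw" : (S/(PP/NP))\PP
  [4,8] PP/NP   >
    [4,7] (PP/NP)/PP   <
      [4,6] PP   >
        [4,5] "song" : PP/N
        [5,6] "clearly" : N
      [6,7] "a" : ((PP/NP)/PP)\PP
    [7,8] "read" : PP

[0,1] N/NP  lex  "gave"
[1,2] NP  lex  "sent"
[0,2] N  >  k=1
[2,3] PP\N  lex  "under"
[0,3] PP  <  k=2
[3,4] (S/(PP/NP))\PP  lex  "saw"
[0,4] S/(PP/NP)  <  k=3
[4,5] PP/N  lex  "song"
[5,6] N  lex  "clearly"
[4,6] PP  >  k=5
[6,7] ((PP/NP)/PP)\PP  lex  "a"
[4,7] (PP/NP)/PP  <  k=6
[7,8] PP  lex  "read"
[4,8] PP/NP  >  k=7
[0,8] S  >  k=4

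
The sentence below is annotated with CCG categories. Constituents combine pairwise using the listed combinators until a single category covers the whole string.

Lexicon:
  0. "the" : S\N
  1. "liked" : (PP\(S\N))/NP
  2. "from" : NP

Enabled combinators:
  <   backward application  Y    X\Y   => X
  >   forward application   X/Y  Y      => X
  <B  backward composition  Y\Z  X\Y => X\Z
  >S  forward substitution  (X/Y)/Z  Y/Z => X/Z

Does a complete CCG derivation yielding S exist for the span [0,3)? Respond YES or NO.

NO

S\N (PP\(S\N))/NP NP
CKY chart[0,3] = {PP}; S ∉ chart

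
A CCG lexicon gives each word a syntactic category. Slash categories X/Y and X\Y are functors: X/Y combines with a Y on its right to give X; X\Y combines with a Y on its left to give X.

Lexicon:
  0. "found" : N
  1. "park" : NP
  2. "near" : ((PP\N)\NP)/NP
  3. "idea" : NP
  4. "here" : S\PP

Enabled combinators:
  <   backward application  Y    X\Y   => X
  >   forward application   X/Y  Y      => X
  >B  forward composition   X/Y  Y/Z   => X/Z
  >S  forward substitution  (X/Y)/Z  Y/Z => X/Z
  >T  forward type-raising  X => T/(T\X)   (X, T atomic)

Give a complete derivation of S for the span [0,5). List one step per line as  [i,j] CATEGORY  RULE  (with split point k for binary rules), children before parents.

[0,1] N  lex  "found"
[0,1] PP/(PP\N)  >T
[1,2] NP  lex  "park"
[2,3] ((PP\N)\NP)/NP  lex  "near"
[3,4] NP  lex  "idea"
[2,4] (PP\N)\NP  >  k=3
[1,4] PP\N  <  k=2
[0,4] PP  >  k=1
[4,5] S\PP  lex  "here"
[0,5] S  <  k=4

[0,5] S   <
  [0,4] PP   >
    [0,1] PP/(PP\N)   >T
      [0,1] "found" : N
    [1,4] PP\N   <
      [1,2] "park" : NP
      [2,4] (PP\N)\NP   >
        [2,3] "near" : ((PP\N)\NP)/NP
        [3,4] "idea" : NP
  [4,5] "here" : S\PP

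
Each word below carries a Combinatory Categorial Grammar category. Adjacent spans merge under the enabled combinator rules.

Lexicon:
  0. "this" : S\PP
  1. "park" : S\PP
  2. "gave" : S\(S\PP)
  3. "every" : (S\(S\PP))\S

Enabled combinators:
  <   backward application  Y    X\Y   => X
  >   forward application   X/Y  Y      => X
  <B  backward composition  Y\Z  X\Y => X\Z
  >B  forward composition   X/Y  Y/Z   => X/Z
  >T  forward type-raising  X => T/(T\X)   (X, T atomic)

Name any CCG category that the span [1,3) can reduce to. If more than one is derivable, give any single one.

[0,4] S   <
  [0,1] "this" : S\PP
  [1,4] S\(S\PP)   <
    [1,3] S   <
      [1,2] "park" : S\PP
      [2,3] "gave" : S\(S\PP)
    [3,4] "every" : (S\(S\PP))\S

S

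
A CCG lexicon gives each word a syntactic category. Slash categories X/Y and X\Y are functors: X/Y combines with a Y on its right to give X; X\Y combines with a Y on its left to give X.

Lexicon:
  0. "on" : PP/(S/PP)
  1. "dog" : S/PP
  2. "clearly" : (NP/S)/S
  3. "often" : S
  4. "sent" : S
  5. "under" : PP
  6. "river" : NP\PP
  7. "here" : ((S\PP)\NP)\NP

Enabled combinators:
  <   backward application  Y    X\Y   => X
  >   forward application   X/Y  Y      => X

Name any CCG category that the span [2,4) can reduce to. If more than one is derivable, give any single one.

[0,8] S   <
  [0,2] PP   >
    [0,1] "on" : PP/(S/PP)
    [1,2] "dog" : S/PP
  [2,8] S\PP   <
    [2,5] NP   >
      [2,4] NP/S   >
        [2,3] "clearly" : (NP/S)/S
        [3,4] "often" : S
      [4,5] "sent" : S
    [5,8] (S\PP)\NP   <
      [5,7] NP   <
        [5,6] "under" : PP
        [6,7] "river" : NP\PP
      [7,8] "here" : ((S\PP)\NP)\NP

NP/S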